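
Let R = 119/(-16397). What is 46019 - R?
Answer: 754573662/16397 ≈ 46019.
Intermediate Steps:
R = -119/16397 (R = 119*(-1/16397) = -119/16397 ≈ -0.0072574)
46019 - R = 46019 - 1*(-119/16397) = 46019 + 119/16397 = 754573662/16397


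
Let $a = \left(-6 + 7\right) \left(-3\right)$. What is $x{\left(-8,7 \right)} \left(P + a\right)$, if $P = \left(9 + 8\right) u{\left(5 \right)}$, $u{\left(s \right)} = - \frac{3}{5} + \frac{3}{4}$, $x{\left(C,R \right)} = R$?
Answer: $- \frac{63}{20} \approx -3.15$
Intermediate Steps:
$u{\left(s \right)} = \frac{3}{20}$ ($u{\left(s \right)} = \left(-3\right) \frac{1}{5} + 3 \cdot \frac{1}{4} = - \frac{3}{5} + \frac{3}{4} = \frac{3}{20}$)
$P = \frac{51}{20}$ ($P = \left(9 + 8\right) \frac{3}{20} = 17 \cdot \frac{3}{20} = \frac{51}{20} \approx 2.55$)
$a = -3$ ($a = 1 \left(-3\right) = -3$)
$x{\left(-8,7 \right)} \left(P + a\right) = 7 \left(\frac{51}{20} - 3\right) = 7 \left(- \frac{9}{20}\right) = - \frac{63}{20}$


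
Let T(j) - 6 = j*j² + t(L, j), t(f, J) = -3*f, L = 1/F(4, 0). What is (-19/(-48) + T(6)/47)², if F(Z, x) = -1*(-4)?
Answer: 132549169/5089536 ≈ 26.043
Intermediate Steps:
F(Z, x) = 4
L = ¼ (L = 1/4 = ¼ ≈ 0.25000)
T(j) = 21/4 + j³ (T(j) = 6 + (j*j² - 3*¼) = 6 + (j³ - ¾) = 6 + (-¾ + j³) = 21/4 + j³)
(-19/(-48) + T(6)/47)² = (-19/(-48) + (21/4 + 6³)/47)² = (-19*(-1/48) + (21/4 + 216)*(1/47))² = (19/48 + (885/4)*(1/47))² = (19/48 + 885/188)² = (11513/2256)² = 132549169/5089536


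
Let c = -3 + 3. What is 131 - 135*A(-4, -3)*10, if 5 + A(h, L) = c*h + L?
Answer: 10931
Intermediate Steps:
c = 0
A(h, L) = -5 + L (A(h, L) = -5 + (0*h + L) = -5 + (0 + L) = -5 + L)
131 - 135*A(-4, -3)*10 = 131 - 135*(-5 - 3)*10 = 131 - (-1080)*10 = 131 - 135*(-80) = 131 + 10800 = 10931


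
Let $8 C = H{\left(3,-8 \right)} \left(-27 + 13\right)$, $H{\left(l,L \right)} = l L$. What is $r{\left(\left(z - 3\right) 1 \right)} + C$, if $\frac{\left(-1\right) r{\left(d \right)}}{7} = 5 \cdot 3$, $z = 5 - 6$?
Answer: $-63$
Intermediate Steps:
$z = -1$ ($z = 5 - 6 = -1$)
$H{\left(l,L \right)} = L l$
$r{\left(d \right)} = -105$ ($r{\left(d \right)} = - 7 \cdot 5 \cdot 3 = \left(-7\right) 15 = -105$)
$C = 42$ ($C = \frac{\left(-8\right) 3 \left(-27 + 13\right)}{8} = \frac{\left(-24\right) \left(-14\right)}{8} = \frac{1}{8} \cdot 336 = 42$)
$r{\left(\left(z - 3\right) 1 \right)} + C = -105 + 42 = -63$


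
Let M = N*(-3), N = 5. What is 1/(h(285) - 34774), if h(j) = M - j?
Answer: -1/35074 ≈ -2.8511e-5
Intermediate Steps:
M = -15 (M = 5*(-3) = -15)
h(j) = -15 - j
1/(h(285) - 34774) = 1/((-15 - 1*285) - 34774) = 1/((-15 - 285) - 34774) = 1/(-300 - 34774) = 1/(-35074) = -1/35074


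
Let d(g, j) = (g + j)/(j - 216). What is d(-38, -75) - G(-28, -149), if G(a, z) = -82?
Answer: 23975/291 ≈ 82.388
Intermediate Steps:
d(g, j) = (g + j)/(-216 + j)
d(-38, -75) - G(-28, -149) = (-38 - 75)/(-216 - 75) - 1*(-82) = -113/(-291) + 82 = -1/291*(-113) + 82 = 113/291 + 82 = 23975/291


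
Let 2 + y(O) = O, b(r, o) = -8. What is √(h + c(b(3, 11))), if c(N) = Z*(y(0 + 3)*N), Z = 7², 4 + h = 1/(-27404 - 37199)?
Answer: I*√1652724917767/64603 ≈ 19.9*I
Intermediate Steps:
y(O) = -2 + O
h = -258413/64603 (h = -4 + 1/(-27404 - 37199) = -4 + 1/(-64603) = -4 - 1/64603 = -258413/64603 ≈ -4.0000)
Z = 49
c(N) = 49*N (c(N) = 49*((-2 + (0 + 3))*N) = 49*((-2 + 3)*N) = 49*(1*N) = 49*N)
√(h + c(b(3, 11))) = √(-258413/64603 + 49*(-8)) = √(-258413/64603 - 392) = √(-25582789/64603) = I*√1652724917767/64603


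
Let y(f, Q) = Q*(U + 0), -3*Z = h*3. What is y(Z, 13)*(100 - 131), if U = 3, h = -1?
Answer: -1209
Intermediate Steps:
Z = 1 (Z = -(-1)*3/3 = -1/3*(-3) = 1)
y(f, Q) = 3*Q (y(f, Q) = Q*(3 + 0) = Q*3 = 3*Q)
y(Z, 13)*(100 - 131) = (3*13)*(100 - 131) = 39*(-31) = -1209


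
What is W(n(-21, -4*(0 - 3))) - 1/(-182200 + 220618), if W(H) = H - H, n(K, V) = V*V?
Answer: -1/38418 ≈ -2.6029e-5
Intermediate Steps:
n(K, V) = V²
W(H) = 0
W(n(-21, -4*(0 - 3))) - 1/(-182200 + 220618) = 0 - 1/(-182200 + 220618) = 0 - 1/38418 = -1/38418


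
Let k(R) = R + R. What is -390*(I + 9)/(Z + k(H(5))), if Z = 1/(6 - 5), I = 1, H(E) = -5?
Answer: 1300/3 ≈ 433.33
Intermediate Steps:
k(R) = 2*R
Z = 1 (Z = 1/1 = 1)
-390*(I + 9)/(Z + k(H(5))) = -390*(1 + 9)/(1 + 2*(-5)) = -3900/(1 - 10) = -3900/(-9) = -3900*(-1)/9 = -390*(-10/9) = 1300/3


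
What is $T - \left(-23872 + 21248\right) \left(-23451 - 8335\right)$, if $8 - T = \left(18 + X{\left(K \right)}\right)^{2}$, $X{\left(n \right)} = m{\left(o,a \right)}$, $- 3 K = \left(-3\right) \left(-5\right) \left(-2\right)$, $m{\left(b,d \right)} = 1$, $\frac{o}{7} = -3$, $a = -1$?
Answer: $-83406817$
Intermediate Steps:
$o = -21$ ($o = 7 \left(-3\right) = -21$)
$K = 10$ ($K = - \frac{\left(-3\right) \left(-5\right) \left(-2\right)}{3} = - \frac{15 \left(-2\right)}{3} = \left(- \frac{1}{3}\right) \left(-30\right) = 10$)
$X{\left(n \right)} = 1$
$T = -353$ ($T = 8 - \left(18 + 1\right)^{2} = 8 - 19^{2} = 8 - 361 = -353$)
$T - \left(-23872 + 21248\right) \left(-23451 - 8335\right) = -353 - \left(-23872 + 21248\right) \left(-23451 - 8335\right) = -353 - \left(-2624\right) \left(-31786\right) = -353 - 83406464 = -83406817$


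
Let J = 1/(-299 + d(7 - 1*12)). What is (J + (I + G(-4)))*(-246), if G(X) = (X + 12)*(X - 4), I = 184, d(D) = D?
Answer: -4486917/152 ≈ -29519.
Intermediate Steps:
J = -1/304 (J = 1/(-299 + (7 - 1*12)) = 1/(-299 + (7 - 12)) = 1/(-299 - 5) = 1/(-304) = -1/304 ≈ -0.0032895)
G(X) = (-4 + X)*(12 + X) (G(X) = (12 + X)*(-4 + X) = (-4 + X)*(12 + X))
(J + (I + G(-4)))*(-246) = (-1/304 + (184 + (-48 + (-4)² + 8*(-4))))*(-246) = (-1/304 + (184 + (-48 + 16 - 32)))*(-246) = (-1/304 + (184 - 64))*(-246) = (-1/304 + 120)*(-246) = (36479/304)*(-246) = -4486917/152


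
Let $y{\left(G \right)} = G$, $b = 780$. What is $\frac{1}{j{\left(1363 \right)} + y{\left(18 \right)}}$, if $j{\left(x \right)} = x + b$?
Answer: $\frac{1}{2161} \approx 0.00046275$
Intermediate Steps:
$j{\left(x \right)} = 780 + x$ ($j{\left(x \right)} = x + 780 = 780 + x$)
$\frac{1}{j{\left(1363 \right)} + y{\left(18 \right)}} = \frac{1}{\left(780 + 1363\right) + 18} = \frac{1}{2143 + 18} = \frac{1}{2161}$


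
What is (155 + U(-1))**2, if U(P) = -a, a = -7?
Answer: 26244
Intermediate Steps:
U(P) = 7 (U(P) = -1*(-7) = 7)
(155 + U(-1))**2 = (155 + 7)**2 = 162**2 = 26244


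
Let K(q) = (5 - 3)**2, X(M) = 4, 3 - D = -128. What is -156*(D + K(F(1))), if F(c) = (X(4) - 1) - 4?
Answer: -21060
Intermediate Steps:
D = 131 (D = 3 - 1*(-128) = 3 + 128 = 131)
F(c) = -1 (F(c) = (4 - 1) - 4 = 3 - 4 = -1)
K(q) = 4 (K(q) = 2**2 = 4)
-156*(D + K(F(1))) = -156*(131 + 4) = -156*135 = -21060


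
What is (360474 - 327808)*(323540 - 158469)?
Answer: 5392209286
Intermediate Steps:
(360474 - 327808)*(323540 - 158469) = 32666*165071 = 5392209286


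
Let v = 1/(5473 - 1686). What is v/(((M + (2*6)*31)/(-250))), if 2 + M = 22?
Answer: -125/742252 ≈ -0.00016841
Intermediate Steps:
M = 20 (M = -2 + 22 = 20)
v = 1/3787 ≈ 0.00026406
v/(((M + (2*6)*31)/(-250))) = 1/(3787*(((20 + (2*6)*31)/(-250)))) = 1/(3787*(((20 + 12*31)*(-1/250)))) = 1/(3787*(((20 + 372)*(-1/250)))) = 1/(3787*((392*(-1/250)))) = 1/(3787*(-196/125)) = (1/3787)*(-125/196) = -125/742252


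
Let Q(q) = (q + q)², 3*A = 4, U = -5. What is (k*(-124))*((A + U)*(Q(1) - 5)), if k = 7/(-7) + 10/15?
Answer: 1364/9 ≈ 151.56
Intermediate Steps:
A = 4/3 (A = (⅓)*4 = 4/3 ≈ 1.3333)
Q(q) = 4*q² (Q(q) = (2*q)² = 4*q²)
k = -⅓ (k = 7*(-⅐) + 10*(1/15) = -1 + ⅔ = -⅓ ≈ -0.33333)
(k*(-124))*((A + U)*(Q(1) - 5)) = (-⅓*(-124))*((4/3 - 5)*(4*1² - 5)) = 124*(-11*(4*1 - 5)/3)/3 = 124*(-11*(4 - 5)/3)/3 = 124*(-11/3*(-1))/3 = (124/3)*(11/3) = 1364/9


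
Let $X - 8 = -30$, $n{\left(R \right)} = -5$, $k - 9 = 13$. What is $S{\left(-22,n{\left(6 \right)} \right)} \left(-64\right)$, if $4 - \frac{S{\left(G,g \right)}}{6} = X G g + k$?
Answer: $-922368$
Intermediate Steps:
$k = 22$ ($k = 9 + 13 = 22$)
$X = -22$ ($X = 8 - 30 = -22$)
$S{\left(G,g \right)} = -108 + 132 G g$ ($S{\left(G,g \right)} = 24 - 6 \left(- 22 G g + 22\right) = 24 - 6 \left(22 - 22 G g\right) = 24 + \left(-132 + 132 G g\right) = -108 + 132 G g$)
$S{\left(-22,n{\left(6 \right)} \right)} \left(-64\right) = \left(-108 + 132 \left(-22\right) \left(-5\right)\right) \left(-64\right) = \left(-108 + 14520\right) \left(-64\right) = 14412 \left(-64\right) = -922368$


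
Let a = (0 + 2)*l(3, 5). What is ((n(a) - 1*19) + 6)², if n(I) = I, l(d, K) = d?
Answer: 49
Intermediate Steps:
a = 6 (a = (0 + 2)*3 = 2*3 = 6)
((n(a) - 1*19) + 6)² = ((6 - 1*19) + 6)² = ((6 - 19) + 6)² = (-13 + 6)² = (-7)² = 49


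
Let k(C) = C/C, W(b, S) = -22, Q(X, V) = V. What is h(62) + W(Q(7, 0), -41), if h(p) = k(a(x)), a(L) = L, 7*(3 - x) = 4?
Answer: -21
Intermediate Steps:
x = 17/7 (x = 3 - ⅐*4 = 3 - 4/7 = 17/7 ≈ 2.4286)
k(C) = 1
h(p) = 1
h(62) + W(Q(7, 0), -41) = 1 - 22 = -21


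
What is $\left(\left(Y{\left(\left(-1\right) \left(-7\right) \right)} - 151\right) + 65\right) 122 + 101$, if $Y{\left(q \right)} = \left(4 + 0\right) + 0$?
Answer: $-9903$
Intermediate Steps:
$Y{\left(q \right)} = 4$ ($Y{\left(q \right)} = 4 + 0 = 4$)
$\left(\left(Y{\left(\left(-1\right) \left(-7\right) \right)} - 151\right) + 65\right) 122 + 101 = \left(\left(4 - 151\right) + 65\right) 122 + 101 = \left(-147 + 65\right) 122 + 101 = \left(-82\right) 122 + 101 = -10004 + 101 = -9903$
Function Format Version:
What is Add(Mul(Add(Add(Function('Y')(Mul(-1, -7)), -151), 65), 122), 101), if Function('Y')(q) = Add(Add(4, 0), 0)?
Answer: -9903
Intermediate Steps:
Function('Y')(q) = 4 (Function('Y')(q) = Add(4, 0) = 4)
Add(Mul(Add(Add(Function('Y')(Mul(-1, -7)), -151), 65), 122), 101) = Add(Mul(Add(Add(4, -151), 65), 122), 101) = Add(Mul(Add(-147, 65), 122), 101) = Add(Mul(-82, 122), 101) = Add(-10004, 101) = -9903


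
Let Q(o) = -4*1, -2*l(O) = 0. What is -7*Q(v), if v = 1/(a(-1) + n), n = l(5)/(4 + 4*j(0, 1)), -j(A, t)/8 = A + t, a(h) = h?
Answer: 28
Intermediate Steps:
l(O) = 0 (l(O) = -½*0 = 0)
j(A, t) = -8*A - 8*t (j(A, t) = -8*(A + t) = -8*A - 8*t)
n = 0 (n = 0/(4 + 4*(-8*0 - 8*1)) = 0/(4 + 4*(0 - 8)) = 0/(4 + 4*(-8)) = 0/(4 - 32) = 0/(-28) = 0*(-1/28) = 0)
v = -1 (v = 1/(-1 + 0) = 1/(-1) = -1)
Q(o) = -4
-7*Q(v) = -7*(-4) = 28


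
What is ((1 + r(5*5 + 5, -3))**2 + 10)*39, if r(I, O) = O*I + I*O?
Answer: 1249989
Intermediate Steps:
r(I, O) = 2*I*O (r(I, O) = I*O + I*O = 2*I*O)
((1 + r(5*5 + 5, -3))**2 + 10)*39 = ((1 + 2*(5*5 + 5)*(-3))**2 + 10)*39 = ((1 + 2*(25 + 5)*(-3))**2 + 10)*39 = ((1 + 2*30*(-3))**2 + 10)*39 = ((1 - 180)**2 + 10)*39 = ((-179)**2 + 10)*39 = (32041 + 10)*39 = 32051*39 = 1249989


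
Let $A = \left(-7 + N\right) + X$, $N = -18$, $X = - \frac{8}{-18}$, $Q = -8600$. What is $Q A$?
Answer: $\frac{1900600}{9} \approx 2.1118 \cdot 10^{5}$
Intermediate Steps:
$X = \frac{4}{9}$ ($X = \left(-8\right) \left(- \frac{1}{18}\right) = \frac{4}{9} \approx 0.44444$)
$A = - \frac{221}{9}$ ($A = \left(-7 - 18\right) + \frac{4}{9} = -25 + \frac{4}{9} = - \frac{221}{9} \approx -24.556$)
$Q A = \left(-8600\right) \left(- \frac{221}{9}\right) = \frac{1900600}{9}$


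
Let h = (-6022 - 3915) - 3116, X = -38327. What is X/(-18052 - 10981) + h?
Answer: -378929422/29033 ≈ -13052.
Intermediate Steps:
h = -13053 (h = -9937 - 3116 = -13053)
X/(-18052 - 10981) + h = -38327/(-18052 - 10981) - 13053 = -38327/(-29033) - 13053 = -38327*(-1/29033) - 13053 = 38327/29033 - 13053 = -378929422/29033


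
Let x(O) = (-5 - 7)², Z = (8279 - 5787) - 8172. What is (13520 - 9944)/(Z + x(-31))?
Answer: -447/692 ≈ -0.64595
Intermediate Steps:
Z = -5680 (Z = 2492 - 8172 = -5680)
x(O) = 144 (x(O) = (-12)² = 144)
(13520 - 9944)/(Z + x(-31)) = (13520 - 9944)/(-5680 + 144) = 3576/(-5536) = 3576*(-1/5536) = -447/692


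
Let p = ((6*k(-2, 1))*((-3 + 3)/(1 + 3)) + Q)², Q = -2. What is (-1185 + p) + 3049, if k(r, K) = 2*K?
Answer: 1868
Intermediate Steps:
p = 4 (p = ((6*(2*1))*((-3 + 3)/(1 + 3)) - 2)² = ((6*2)*(0/4) - 2)² = (12*(0*(¼)) - 2)² = (12*0 - 2)² = (0 - 2)² = (-2)² = 4)
(-1185 + p) + 3049 = (-1185 + 4) + 3049 = -1181 + 3049 = 1868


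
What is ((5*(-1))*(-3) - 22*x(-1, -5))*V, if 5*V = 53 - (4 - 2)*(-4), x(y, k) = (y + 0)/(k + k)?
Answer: 3904/25 ≈ 156.16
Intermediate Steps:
x(y, k) = y/(2*k) (x(y, k) = y/((2*k)) = y*(1/(2*k)) = y/(2*k))
V = 61/5 (V = (53 - (4 - 2)*(-4))/5 = (53 - 2*(-4))/5 = (53 - 1*(-8))/5 = (53 + 8)/5 = (⅕)*61 = 61/5 ≈ 12.200)
((5*(-1))*(-3) - 22*x(-1, -5))*V = ((5*(-1))*(-3) - 11*(-1)/(-5))*(61/5) = (-5*(-3) - 11*(-1)*(-1)/5)*(61/5) = (15 - 22*⅒)*(61/5) = (15 - 11/5)*(61/5) = (64/5)*(61/5) = 3904/25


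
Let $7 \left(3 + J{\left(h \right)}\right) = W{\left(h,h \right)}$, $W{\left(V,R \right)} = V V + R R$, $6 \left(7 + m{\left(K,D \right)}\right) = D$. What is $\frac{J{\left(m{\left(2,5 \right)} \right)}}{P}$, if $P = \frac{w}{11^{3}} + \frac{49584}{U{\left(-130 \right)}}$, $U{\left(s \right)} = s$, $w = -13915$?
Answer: $- \frac{708565}{35303562} \approx -0.020071$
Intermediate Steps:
$m{\left(K,D \right)} = -7 + \frac{D}{6}$
$W{\left(V,R \right)} = R^{2} + V^{2}$ ($W{\left(V,R \right)} = V^{2} + R^{2} = R^{2} + V^{2}$)
$P = - \frac{280187}{715}$ ($P = - \frac{13915}{11^{3}} + \frac{49584}{-130} = - \frac{13915}{1331} + 49584 \left(- \frac{1}{130}\right) = \left(-13915\right) \frac{1}{1331} - \frac{24792}{65} = - \frac{115}{11} - \frac{24792}{65} = - \frac{280187}{715} \approx -391.87$)
$J{\left(h \right)} = -3 + \frac{2 h^{2}}{7}$ ($J{\left(h \right)} = -3 + \frac{h^{2} + h^{2}}{7} = -3 + \frac{2 h^{2}}{7}$)
$\frac{J{\left(m{\left(2,5 \right)} \right)}}{P} = \frac{-3 + \frac{2 \left(-7 + \frac{1}{6} \cdot 5\right)^{2}}{7}}{- \frac{280187}{715}} = \left(-3 + \frac{2 \left(-7 + \frac{5}{6}\right)^{2}}{7}\right) \left(- \frac{715}{280187}\right) = \left(-3 + \frac{2 \left(- \frac{37}{6}\right)^{2}}{7}\right) \left(- \frac{715}{280187}\right) = \left(-3 + \frac{2}{7} \cdot \frac{1369}{36}\right) \left(- \frac{715}{280187}\right) = \left(-3 + \frac{1369}{126}\right) \left(- \frac{715}{280187}\right) = \frac{991}{126} \left(- \frac{715}{280187}\right) = - \frac{708565}{35303562}$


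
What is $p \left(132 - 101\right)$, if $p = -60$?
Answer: $-1860$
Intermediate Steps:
$p \left(132 - 101\right) = - 60 \left(132 - 101\right) = \left(-60\right) 31 = -1860$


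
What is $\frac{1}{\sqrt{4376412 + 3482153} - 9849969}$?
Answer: $- \frac{9849969}{97021881442396} - \frac{\sqrt{7858565}}{97021881442396} \approx -1.0155 \cdot 10^{-7}$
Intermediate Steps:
$\frac{1}{\sqrt{4376412 + 3482153} - 9849969} = \frac{1}{\sqrt{7858565} - 9849969} = \frac{1}{-9849969 + \sqrt{7858565}}$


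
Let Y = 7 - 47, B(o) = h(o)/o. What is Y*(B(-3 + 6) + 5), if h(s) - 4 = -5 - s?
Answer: -440/3 ≈ -146.67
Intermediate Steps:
h(s) = -1 - s (h(s) = 4 + (-5 - s) = -1 - s)
B(o) = (-1 - o)/o
Y = -40
Y*(B(-3 + 6) + 5) = -40*((-1 - (-3 + 6))/(-3 + 6) + 5) = -40*((-1 - 1*3)/3 + 5) = -40*((-1 - 3)/3 + 5) = -40*((⅓)*(-4) + 5) = -40*(-4/3 + 5) = -40*11/3 = -440/3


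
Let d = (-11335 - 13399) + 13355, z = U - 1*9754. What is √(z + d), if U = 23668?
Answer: 13*√15 ≈ 50.349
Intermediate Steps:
z = 13914 (z = 23668 - 1*9754 = 23668 - 9754 = 13914)
d = -11379 (d = -24734 + 13355 = -11379)
√(z + d) = √(13914 - 11379) = √2535 = 13*√15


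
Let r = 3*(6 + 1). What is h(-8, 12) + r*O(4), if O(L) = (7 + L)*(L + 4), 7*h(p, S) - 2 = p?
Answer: 12930/7 ≈ 1847.1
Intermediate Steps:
r = 21 (r = 3*7 = 21)
h(p, S) = 2/7 + p/7
O(L) = (4 + L)*(7 + L) (O(L) = (7 + L)*(4 + L) = (4 + L)*(7 + L))
h(-8, 12) + r*O(4) = (2/7 + (1/7)*(-8)) + 21*(28 + 4**2 + 11*4) = (2/7 - 8/7) + 21*(28 + 16 + 44) = -6/7 + 21*88 = -6/7 + 1848 = 12930/7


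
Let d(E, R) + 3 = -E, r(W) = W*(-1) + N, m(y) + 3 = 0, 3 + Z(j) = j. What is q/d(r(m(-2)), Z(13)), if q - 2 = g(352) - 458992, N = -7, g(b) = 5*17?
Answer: -458905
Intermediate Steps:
g(b) = 85
Z(j) = -3 + j
m(y) = -3 (m(y) = -3 + 0 = -3)
r(W) = -7 - W (r(W) = W*(-1) - 7 = -W - 7 = -7 - W)
d(E, R) = -3 - E
q = -458905 (q = 2 + (85 - 458992) = 2 - 458907 = -458905)
q/d(r(m(-2)), Z(13)) = -458905/(-3 - (-7 - 1*(-3))) = -458905/(-3 - (-7 + 3)) = -458905/(-3 - 1*(-4)) = -458905/(-3 + 4) = -458905/1 = -458905*1 = -458905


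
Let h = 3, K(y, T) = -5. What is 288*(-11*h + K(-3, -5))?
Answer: -10944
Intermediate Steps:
288*(-11*h + K(-3, -5)) = 288*(-11*3 - 5) = 288*(-33 - 5) = 288*(-38) = -10944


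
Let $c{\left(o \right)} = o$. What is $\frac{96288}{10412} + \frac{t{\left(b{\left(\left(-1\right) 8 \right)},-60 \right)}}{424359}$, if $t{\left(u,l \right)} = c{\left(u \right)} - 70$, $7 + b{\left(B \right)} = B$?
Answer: $\frac{10214948593}{1104606477} \approx 9.2476$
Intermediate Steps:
$b{\left(B \right)} = -7 + B$
$t{\left(u,l \right)} = -70 + u$ ($t{\left(u,l \right)} = u - 70 = -70 + u$)
$\frac{96288}{10412} + \frac{t{\left(b{\left(\left(-1\right) 8 \right)},-60 \right)}}{424359} = \frac{96288}{10412} + \frac{-70 - 15}{424359} = 96288 \cdot \frac{1}{10412} + \left(-70 - 15\right) \frac{1}{424359} = \frac{24072}{2603} + \left(-70 - 15\right) \frac{1}{424359} = \frac{24072}{2603} - \frac{85}{424359} = \frac{10214948593}{1104606477}$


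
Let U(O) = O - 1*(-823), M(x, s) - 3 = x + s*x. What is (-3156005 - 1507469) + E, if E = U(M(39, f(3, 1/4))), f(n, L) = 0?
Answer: -4662609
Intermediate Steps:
M(x, s) = 3 + x + s*x (M(x, s) = 3 + (x + s*x) = 3 + x + s*x)
U(O) = 823 + O (U(O) = O + 823 = 823 + O)
E = 865 (E = 823 + (3 + 39 + 0*39) = 823 + (3 + 39 + 0) = 823 + 42 = 865)
(-3156005 - 1507469) + E = (-3156005 - 1507469) + 865 = -4663474 + 865 = -4662609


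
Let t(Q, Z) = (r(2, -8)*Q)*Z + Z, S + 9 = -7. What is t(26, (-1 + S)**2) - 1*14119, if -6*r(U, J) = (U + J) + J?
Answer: 11108/3 ≈ 3702.7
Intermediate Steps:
S = -16 (S = -9 - 7 = -16)
r(U, J) = -J/3 - U/6 (r(U, J) = -((U + J) + J)/6 = -((J + U) + J)/6 = -(U + 2*J)/6 = -J/3 - U/6)
t(Q, Z) = Z + 7*Q*Z/3 (t(Q, Z) = ((-1/3*(-8) - 1/6*2)*Q)*Z + Z = ((8/3 - 1/3)*Q)*Z + Z = (7*Q/3)*Z + Z = 7*Q*Z/3 + Z = Z + 7*Q*Z/3)
t(26, (-1 + S)**2) - 1*14119 = (-1 - 16)**2*(3 + 7*26)/3 - 1*14119 = (1/3)*(-17)**2*(3 + 182) - 14119 = (1/3)*289*185 - 14119 = 53465/3 - 14119 = 11108/3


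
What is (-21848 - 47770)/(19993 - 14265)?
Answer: -34809/2864 ≈ -12.154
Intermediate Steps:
(-21848 - 47770)/(19993 - 14265) = -69618/5728 = -69618*1/5728 = -34809/2864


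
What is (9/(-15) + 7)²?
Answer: 1024/25 ≈ 40.960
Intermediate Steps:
(9/(-15) + 7)² = (9*(-1/15) + 7)² = (-⅗ + 7)² = (32/5)² = 1024/25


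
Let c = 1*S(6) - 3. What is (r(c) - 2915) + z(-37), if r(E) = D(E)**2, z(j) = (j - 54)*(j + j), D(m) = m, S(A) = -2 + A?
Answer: 3820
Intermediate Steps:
c = 1 (c = 1*(-2 + 6) - 3 = 1*4 - 3 = 4 - 3 = 1)
z(j) = 2*j*(-54 + j) (z(j) = (-54 + j)*(2*j) = 2*j*(-54 + j))
r(E) = E**2
(r(c) - 2915) + z(-37) = (1**2 - 2915) + 2*(-37)*(-54 - 37) = (1 - 2915) + 2*(-37)*(-91) = -2914 + 6734 = 3820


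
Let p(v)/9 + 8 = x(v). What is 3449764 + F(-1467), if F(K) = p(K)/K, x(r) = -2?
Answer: 562311542/163 ≈ 3.4498e+6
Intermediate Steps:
p(v) = -90 (p(v) = -72 + 9*(-2) = -72 - 18 = -90)
F(K) = -90/K
3449764 + F(-1467) = 3449764 - 90/(-1467) = 3449764 - 90*(-1/1467) = 3449764 + 10/163 = 562311542/163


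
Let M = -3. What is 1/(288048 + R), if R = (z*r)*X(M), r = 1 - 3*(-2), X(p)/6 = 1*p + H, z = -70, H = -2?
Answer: 1/302748 ≈ 3.3031e-6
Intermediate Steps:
X(p) = -12 + 6*p (X(p) = 6*(1*p - 2) = 6*(p - 2) = 6*(-2 + p) = -12 + 6*p)
r = 7 (r = 1 + 6 = 7)
R = 14700 (R = (-70*7)*(-12 + 6*(-3)) = -490*(-12 - 18) = -490*(-30) = 14700)
1/(288048 + R) = 1/(288048 + 14700) = 1/302748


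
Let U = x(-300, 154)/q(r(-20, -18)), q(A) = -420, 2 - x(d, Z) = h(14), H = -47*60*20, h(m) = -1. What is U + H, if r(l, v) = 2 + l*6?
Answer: -7896001/140 ≈ -56400.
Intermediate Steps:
H = -56400 (H = -2820*20 = -56400)
r(l, v) = 2 + 6*l
x(d, Z) = 3 (x(d, Z) = 2 - 1*(-1) = 2 + 1 = 3)
U = -1/140 (U = 3/(-420) = 3*(-1/420) = -1/140 ≈ -0.0071429)
U + H = -1/140 - 56400 = -7896001/140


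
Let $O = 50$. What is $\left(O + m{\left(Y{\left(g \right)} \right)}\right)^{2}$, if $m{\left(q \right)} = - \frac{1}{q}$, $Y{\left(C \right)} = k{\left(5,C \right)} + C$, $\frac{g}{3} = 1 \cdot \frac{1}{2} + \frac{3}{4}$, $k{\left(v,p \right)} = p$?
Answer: $\frac{559504}{225} \approx 2486.7$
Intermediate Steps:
$g = \frac{15}{4}$ ($g = 3 \left(1 \cdot \frac{1}{2} + \frac{3}{4}\right) = 3 \left(1 \cdot \frac{1}{2} + 3 \cdot \frac{1}{4}\right) = 3 \left(\frac{1}{2} + \frac{3}{4}\right) = 3 \cdot \frac{5}{4} = \frac{15}{4} \approx 3.75$)
$Y{\left(C \right)} = 2 C$ ($Y{\left(C \right)} = C + C = 2 C$)
$\left(O + m{\left(Y{\left(g \right)} \right)}\right)^{2} = \left(50 - \frac{1}{2 \cdot \frac{15}{4}}\right)^{2} = \left(50 - \frac{1}{\frac{15}{2}}\right)^{2} = \left(50 - \frac{2}{15}\right)^{2} = \left(\frac{748}{15}\right)^{2} = \frac{559504}{225}$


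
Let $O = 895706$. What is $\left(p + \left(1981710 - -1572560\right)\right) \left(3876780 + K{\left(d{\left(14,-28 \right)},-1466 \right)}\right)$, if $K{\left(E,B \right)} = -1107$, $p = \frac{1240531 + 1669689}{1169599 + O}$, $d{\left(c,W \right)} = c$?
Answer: $\frac{1896665099779713974}{137687} \approx 1.3775 \cdot 10^{13}$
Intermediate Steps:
$p = \frac{582044}{413061}$ ($p = \frac{1240531 + 1669689}{1169599 + 895706} = \frac{2910220}{2065305} = 2910220 \cdot \frac{1}{2065305} = \frac{582044}{413061} \approx 1.4091$)
$\left(p + \left(1981710 - -1572560\right)\right) \left(3876780 + K{\left(d{\left(14,-28 \right)},-1466 \right)}\right) = \left(\frac{582044}{413061} + \left(1981710 - -1572560\right)\right) \left(3876780 - 1107\right) = \left(\frac{582044}{413061} + \left(1981710 + 1572560\right)\right) 3875673 = \left(\frac{582044}{413061} + 3554270\right) 3875673 = \frac{1468130902514}{413061} \cdot 3875673 = \frac{1896665099779713974}{137687}$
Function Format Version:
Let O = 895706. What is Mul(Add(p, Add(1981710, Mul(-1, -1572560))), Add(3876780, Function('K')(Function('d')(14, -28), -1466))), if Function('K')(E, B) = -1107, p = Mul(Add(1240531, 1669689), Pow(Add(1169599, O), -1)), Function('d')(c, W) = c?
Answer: Rational(1896665099779713974, 137687) ≈ 1.3775e+13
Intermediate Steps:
p = Rational(582044, 413061) (p = Mul(Add(1240531, 1669689), Pow(Add(1169599, 895706), -1)) = Mul(2910220, Pow(2065305, -1)) = Mul(2910220, Rational(1, 2065305)) = Rational(582044, 413061) ≈ 1.4091)
Mul(Add(p, Add(1981710, Mul(-1, -1572560))), Add(3876780, Function('K')(Function('d')(14, -28), -1466))) = Mul(Add(Rational(582044, 413061), Add(1981710, Mul(-1, -1572560))), Add(3876780, -1107)) = Mul(Add(Rational(582044, 413061), Add(1981710, 1572560)), 3875673) = Mul(Add(Rational(582044, 413061), 3554270), 3875673) = Mul(Rational(1468130902514, 413061), 3875673) = Rational(1896665099779713974, 137687)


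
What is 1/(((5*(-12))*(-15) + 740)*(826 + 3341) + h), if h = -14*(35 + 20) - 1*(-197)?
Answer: 1/6833307 ≈ 1.4634e-7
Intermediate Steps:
h = -573 (h = -14*55 + 197 = -770 + 197 = -573)
1/(((5*(-12))*(-15) + 740)*(826 + 3341) + h) = 1/(((5*(-12))*(-15) + 740)*(826 + 3341) - 573) = 1/((-60*(-15) + 740)*4167 - 573) = 1/((900 + 740)*4167 - 573) = 1/(1640*4167 - 573) = 1/(6833880 - 573) = 1/6833307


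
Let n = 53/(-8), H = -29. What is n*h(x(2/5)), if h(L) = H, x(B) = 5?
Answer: 1537/8 ≈ 192.13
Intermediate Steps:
h(L) = -29
n = -53/8 (n = -1/8*53 = -53/8 ≈ -6.6250)
n*h(x(2/5)) = -53/8*(-29) = 1537/8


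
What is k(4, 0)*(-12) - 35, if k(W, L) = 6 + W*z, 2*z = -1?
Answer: -83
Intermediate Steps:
z = -1/2 (z = (1/2)*(-1) = -1/2 ≈ -0.50000)
k(W, L) = 6 - W/2 (k(W, L) = 6 + W*(-1/2) = 6 - W/2)
k(4, 0)*(-12) - 35 = (6 - 1/2*4)*(-12) - 35 = (6 - 2)*(-12) - 35 = 4*(-12) - 35 = -48 - 35 = -83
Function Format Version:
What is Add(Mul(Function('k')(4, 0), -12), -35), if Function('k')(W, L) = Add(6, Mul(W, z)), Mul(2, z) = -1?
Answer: -83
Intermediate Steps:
z = Rational(-1, 2) (z = Mul(Rational(1, 2), -1) = Rational(-1, 2) ≈ -0.50000)
Function('k')(W, L) = Add(6, Mul(Rational(-1, 2), W)) (Function('k')(W, L) = Add(6, Mul(W, Rational(-1, 2))) = Add(6, Mul(Rational(-1, 2), W)))
Add(Mul(Function('k')(4, 0), -12), -35) = Add(Mul(Add(6, Mul(Rational(-1, 2), 4)), -12), -35) = Add(Mul(Add(6, -2), -12), -35) = Add(Mul(4, -12), -35) = Add(-48, -35) = -83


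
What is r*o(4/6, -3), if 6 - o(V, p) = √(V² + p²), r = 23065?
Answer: 138390 - 23065*√85/3 ≈ 67507.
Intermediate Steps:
o(V, p) = 6 - √(V² + p²)
r*o(4/6, -3) = 23065*(6 - √((4/6)² + (-3)²)) = 23065*(6 - √((4*(⅙))² + 9)) = 23065*(6 - √((⅔)² + 9)) = 23065*(6 - √(4/9 + 9)) = 23065*(6 - √(85/9)) = 23065*(6 - √85/3) = 138390 - 23065*√85/3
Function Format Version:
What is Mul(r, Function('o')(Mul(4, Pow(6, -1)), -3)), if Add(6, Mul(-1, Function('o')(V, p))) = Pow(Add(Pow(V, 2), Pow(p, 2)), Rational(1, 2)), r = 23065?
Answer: Add(138390, Mul(Rational(-23065, 3), Pow(85, Rational(1, 2)))) ≈ 67507.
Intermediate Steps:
Function('o')(V, p) = Add(6, Mul(-1, Pow(Add(Pow(V, 2), Pow(p, 2)), Rational(1, 2))))
Mul(r, Function('o')(Mul(4, Pow(6, -1)), -3)) = Mul(23065, Add(6, Mul(-1, Pow(Add(Pow(Mul(4, Pow(6, -1)), 2), Pow(-3, 2)), Rational(1, 2))))) = Mul(23065, Add(6, Mul(-1, Pow(Add(Pow(Mul(4, Rational(1, 6)), 2), 9), Rational(1, 2))))) = Mul(23065, Add(6, Mul(-1, Pow(Add(Pow(Rational(2, 3), 2), 9), Rational(1, 2))))) = Mul(23065, Add(6, Mul(-1, Pow(Add(Rational(4, 9), 9), Rational(1, 2))))) = Mul(23065, Add(6, Mul(-1, Pow(Rational(85, 9), Rational(1, 2))))) = Mul(23065, Add(6, Mul(-1, Mul(Rational(1, 3), Pow(85, Rational(1, 2)))))) = Mul(23065, Add(6, Mul(Rational(-1, 3), Pow(85, Rational(1, 2))))) = Add(138390, Mul(Rational(-23065, 3), Pow(85, Rational(1, 2))))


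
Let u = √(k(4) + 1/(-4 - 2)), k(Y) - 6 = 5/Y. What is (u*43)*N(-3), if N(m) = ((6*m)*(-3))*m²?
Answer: 3483*√255 ≈ 55619.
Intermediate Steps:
k(Y) = 6 + 5/Y
u = √255/6 (u = √((6 + 5/4) + 1/(-4 - 2)) = √((6 + 5*(¼)) + 1/(-6)) = √((6 + 5/4) - ⅙) = √(29/4 - ⅙) = √(85/12) = √255/6 ≈ 2.6615)
N(m) = -18*m³ (N(m) = (-18*m)*m² = -18*m³)
(u*43)*N(-3) = ((√255/6)*43)*(-18*(-3)³) = (43*√255/6)*(-18*(-27)) = (43*√255/6)*486 = 3483*√255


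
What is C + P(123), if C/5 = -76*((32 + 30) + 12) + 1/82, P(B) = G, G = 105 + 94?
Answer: -2289517/82 ≈ -27921.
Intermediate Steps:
G = 199
P(B) = 199
C = -2305835/82 (C = 5*(-76*((32 + 30) + 12) + 1/82) = 5*(-76*(62 + 12) + 1/82) = 5*(-76*74 + 1/82) = 5*(-5624 + 1/82) = 5*(-461167/82) = -2305835/82 ≈ -28120.)
C + P(123) = -2305835/82 + 199 = -2289517/82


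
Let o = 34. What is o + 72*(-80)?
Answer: -5726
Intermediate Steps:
o + 72*(-80) = 34 + 72*(-80) = 34 - 5760 = -5726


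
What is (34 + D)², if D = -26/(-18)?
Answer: 101761/81 ≈ 1256.3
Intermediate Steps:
D = 13/9 (D = -26*(-1/18) = 13/9 ≈ 1.4444)
(34 + D)² = (34 + 13/9)² = (319/9)² = 101761/81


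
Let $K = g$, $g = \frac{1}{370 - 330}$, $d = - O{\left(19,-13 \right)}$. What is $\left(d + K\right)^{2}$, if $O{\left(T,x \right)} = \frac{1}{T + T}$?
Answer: $\frac{1}{577600} \approx 1.7313 \cdot 10^{-6}$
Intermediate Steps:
$O{\left(T,x \right)} = \frac{1}{2 T}$
$d = - \frac{1}{38}$ ($d = - \frac{1}{2 \cdot 19} = \left(-1\right) \frac{1}{38} = - \frac{1}{38} \approx -0.026316$)
$g = \frac{1}{40} \approx 0.025$
$K = \frac{1}{40} \approx 0.025$
$\left(d + K\right)^{2} = \left(- \frac{1}{38} + \frac{1}{40}\right)^{2} = \left(- \frac{1}{760}\right)^{2} = \frac{1}{577600}$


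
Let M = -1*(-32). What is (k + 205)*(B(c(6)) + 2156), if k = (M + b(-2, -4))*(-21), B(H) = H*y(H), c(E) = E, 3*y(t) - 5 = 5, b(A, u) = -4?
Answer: -833408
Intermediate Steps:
y(t) = 10/3 (y(t) = 5/3 + (1/3)*5 = 5/3 + 5/3 = 10/3)
M = 32
B(H) = 10*H/3 (B(H) = H*(10/3) = 10*H/3)
k = -588 (k = (32 - 4)*(-21) = 28*(-21) = -588)
(k + 205)*(B(c(6)) + 2156) = (-588 + 205)*((10/3)*6 + 2156) = -383*(20 + 2156) = -383*2176 = -833408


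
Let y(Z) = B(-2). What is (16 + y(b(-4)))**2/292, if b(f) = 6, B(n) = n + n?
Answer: 36/73 ≈ 0.49315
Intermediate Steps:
B(n) = 2*n
y(Z) = -4 (y(Z) = 2*(-2) = -4)
(16 + y(b(-4)))**2/292 = (16 - 4)**2/292 = 12**2*(1/292) = 144*(1/292) = 36/73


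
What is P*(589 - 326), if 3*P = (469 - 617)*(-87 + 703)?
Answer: -23977184/3 ≈ -7.9924e+6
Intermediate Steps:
P = -91168/3 (P = ((469 - 617)*(-87 + 703))/3 = (-148*616)/3 = (1/3)*(-91168) = -91168/3 ≈ -30389.)
P*(589 - 326) = -91168*(589 - 326)/3 = -91168/3*263 = -23977184/3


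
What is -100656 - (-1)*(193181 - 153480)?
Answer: -60955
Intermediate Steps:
-100656 - (-1)*(193181 - 153480) = -100656 - (-1)*39701 = -100656 - 1*(-39701) = -100656 + 39701 = -60955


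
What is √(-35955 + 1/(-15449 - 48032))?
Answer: 2*I*√36223200594559/63481 ≈ 189.62*I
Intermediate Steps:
√(-35955 + 1/(-15449 - 48032)) = √(-35955 + 1/(-63481)) = √(-35955 - 1/63481) = √(-2282459356/63481) = 2*I*√36223200594559/63481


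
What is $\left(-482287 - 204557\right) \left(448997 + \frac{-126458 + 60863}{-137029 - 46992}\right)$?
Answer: $- \frac{56750446028449008}{184021} \approx -3.0839 \cdot 10^{11}$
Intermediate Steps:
$\left(-482287 - 204557\right) \left(448997 + \frac{-126458 + 60863}{-137029 - 46992}\right) = - 686844 \left(448997 - \frac{65595}{-184021}\right) = - 686844 \left(448997 - - \frac{65595}{184021}\right) = - 686844 \left(448997 + \frac{65595}{184021}\right) = \left(-686844\right) \frac{82624942532}{184021} = - \frac{56750446028449008}{184021}$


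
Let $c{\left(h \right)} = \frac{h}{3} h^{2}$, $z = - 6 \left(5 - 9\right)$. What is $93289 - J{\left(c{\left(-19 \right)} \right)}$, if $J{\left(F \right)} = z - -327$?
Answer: $92938$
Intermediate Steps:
$z = 24$ ($z = \left(-6\right) \left(-4\right) = 24$)
$c{\left(h \right)} = \frac{h^{3}}{3}$ ($c{\left(h \right)} = h \frac{1}{3} h^{2} = \frac{h}{3} h^{2} = \frac{h^{3}}{3}$)
$J{\left(F \right)} = 351$ ($J{\left(F \right)} = 24 - -327 = 24 + 327 = 351$)
$93289 - J{\left(c{\left(-19 \right)} \right)} = 93289 - 351 = 92938$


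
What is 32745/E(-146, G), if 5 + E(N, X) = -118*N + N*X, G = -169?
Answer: 32745/41897 ≈ 0.78156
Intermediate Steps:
E(N, X) = -5 - 118*N + N*X (E(N, X) = -5 + (-118*N + N*X) = -5 - 118*N + N*X)
32745/E(-146, G) = 32745/(-5 - 118*(-146) - 146*(-169)) = 32745/(-5 + 17228 + 24674) = 32745/41897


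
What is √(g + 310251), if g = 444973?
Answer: 2*√188806 ≈ 869.04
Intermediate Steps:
√(g + 310251) = √(444973 + 310251) = √755224 = 2*√188806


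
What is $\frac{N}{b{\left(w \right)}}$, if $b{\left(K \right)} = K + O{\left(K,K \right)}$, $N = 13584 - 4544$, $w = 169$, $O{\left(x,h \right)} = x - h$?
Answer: $\frac{9040}{169} \approx 53.491$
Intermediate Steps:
$N = 9040$
$b{\left(K \right)} = K$ ($b{\left(K \right)} = K + \left(K - K\right) = K + 0 = K$)
$\frac{N}{b{\left(w \right)}} = \frac{9040}{169}$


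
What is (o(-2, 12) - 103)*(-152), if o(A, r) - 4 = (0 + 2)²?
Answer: 14440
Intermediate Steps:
o(A, r) = 8 (o(A, r) = 4 + (0 + 2)² = 4 + 2² = 4 + 4 = 8)
(o(-2, 12) - 103)*(-152) = (8 - 103)*(-152) = -95*(-152) = 14440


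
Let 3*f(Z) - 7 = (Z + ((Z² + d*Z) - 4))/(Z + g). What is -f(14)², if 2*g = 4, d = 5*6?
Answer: -15129/64 ≈ -236.39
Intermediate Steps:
d = 30
g = 2 (g = (½)*4 = 2)
f(Z) = 7/3 + (-4 + Z² + 31*Z)/(3*(2 + Z)) (f(Z) = 7/3 + ((Z + ((Z² + 30*Z) - 4))/(Z + 2))/3 = 7/3 + ((Z + (-4 + Z² + 30*Z))/(2 + Z))/3 = 7/3 + ((-4 + Z² + 31*Z)/(2 + Z))/3 = 7/3 + (-4 + Z² + 31*Z)/(3*(2 + Z)))
-f(14)² = -((10 + 14² + 38*14)/(3*(2 + 14)))² = -((⅓)*(10 + 196 + 532)/16)² = -((⅓)*(1/16)*738)² = -(123/8)² = -1*15129/64 = -15129/64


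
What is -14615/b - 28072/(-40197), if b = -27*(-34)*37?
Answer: 3297427/12300282 ≈ 0.26808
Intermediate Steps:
b = 33966 (b = 918*37 = 33966)
-14615/b - 28072/(-40197) = -14615/33966 - 28072/(-40197) = -14615*1/33966 - 28072*(-1/40197) = -395/918 + 28072/40197 = 3297427/12300282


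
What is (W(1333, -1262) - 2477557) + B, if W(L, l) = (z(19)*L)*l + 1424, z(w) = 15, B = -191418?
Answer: -27901241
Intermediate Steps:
W(L, l) = 1424 + 15*L*l (W(L, l) = (15*L)*l + 1424 = 15*L*l + 1424 = 1424 + 15*L*l)
(W(1333, -1262) - 2477557) + B = ((1424 + 15*1333*(-1262)) - 2477557) - 191418 = ((1424 - 25233690) - 2477557) - 191418 = (-25232266 - 2477557) - 191418 = -27709823 - 191418 = -27901241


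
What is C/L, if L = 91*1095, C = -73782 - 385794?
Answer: -11784/2555 ≈ -4.6121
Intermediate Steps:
C = -459576
L = 99645
C/L = -459576/99645 = -459576*1/99645 = -11784/2555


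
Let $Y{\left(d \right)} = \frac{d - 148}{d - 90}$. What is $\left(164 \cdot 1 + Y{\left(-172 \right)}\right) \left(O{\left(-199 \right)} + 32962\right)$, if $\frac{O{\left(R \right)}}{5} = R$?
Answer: $\frac{691893748}{131} \approx 5.2816 \cdot 10^{6}$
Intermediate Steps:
$O{\left(R \right)} = 5 R$
$Y{\left(d \right)} = \frac{-148 + d}{-90 + d}$
$\left(164 \cdot 1 + Y{\left(-172 \right)}\right) \left(O{\left(-199 \right)} + 32962\right) = \left(164 \cdot 1 + \frac{-148 - 172}{-90 - 172}\right) \left(5 \left(-199\right) + 32962\right) = \left(164 + \frac{1}{-262} \left(-320\right)\right) \left(-995 + 32962\right) = \left(164 - - \frac{160}{131}\right) 31967 = \left(164 + \frac{160}{131}\right) 31967 = \frac{21644}{131} \cdot 31967 = \frac{691893748}{131}$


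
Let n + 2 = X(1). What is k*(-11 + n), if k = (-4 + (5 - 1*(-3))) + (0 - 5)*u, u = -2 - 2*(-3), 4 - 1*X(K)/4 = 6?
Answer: 336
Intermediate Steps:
X(K) = -8 (X(K) = 16 - 4*6 = 16 - 24 = -8)
n = -10 (n = -2 - 8 = -10)
u = 4 (u = -2 + 6 = 4)
k = -16 (k = (-4 + (5 - 1*(-3))) + (0 - 5)*4 = (-4 + (5 + 3)) - 5*4 = (-4 + 8) - 20 = 4 - 20 = -16)
k*(-11 + n) = -16*(-11 - 10) = -16*(-21) = 336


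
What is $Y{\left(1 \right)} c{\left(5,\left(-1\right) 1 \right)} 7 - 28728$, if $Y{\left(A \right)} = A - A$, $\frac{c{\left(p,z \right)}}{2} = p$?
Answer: $-28728$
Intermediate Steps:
$c{\left(p,z \right)} = 2 p$
$Y{\left(A \right)} = 0$
$Y{\left(1 \right)} c{\left(5,\left(-1\right) 1 \right)} 7 - 28728 = 0 \cdot 2 \cdot 5 \cdot 7 - 28728 = 0 \cdot 10 \cdot 7 - 28728 = 0 \cdot 7 - 28728 = 0 - 28728 = -28728$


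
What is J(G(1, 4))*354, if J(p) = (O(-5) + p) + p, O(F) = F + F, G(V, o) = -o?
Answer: -6372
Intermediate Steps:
O(F) = 2*F
J(p) = -10 + 2*p (J(p) = (2*(-5) + p) + p = (-10 + p) + p = -10 + 2*p)
J(G(1, 4))*354 = (-10 + 2*(-1*4))*354 = (-10 + 2*(-4))*354 = (-10 - 8)*354 = -18*354 = -6372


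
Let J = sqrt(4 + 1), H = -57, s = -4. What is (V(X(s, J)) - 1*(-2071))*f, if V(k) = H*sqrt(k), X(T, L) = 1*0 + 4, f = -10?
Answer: -19570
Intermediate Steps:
J = sqrt(5) ≈ 2.2361
X(T, L) = 4 (X(T, L) = 0 + 4 = 4)
V(k) = -57*sqrt(k)
(V(X(s, J)) - 1*(-2071))*f = (-57*sqrt(4) - 1*(-2071))*(-10) = (-57*2 + 2071)*(-10) = (-114 + 2071)*(-10) = 1957*(-10) = -19570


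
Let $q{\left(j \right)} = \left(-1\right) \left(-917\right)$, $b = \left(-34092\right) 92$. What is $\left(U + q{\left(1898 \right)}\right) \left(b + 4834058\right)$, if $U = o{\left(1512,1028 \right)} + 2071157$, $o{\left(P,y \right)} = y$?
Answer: $3519285516588$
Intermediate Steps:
$b = -3136464$
$q{\left(j \right)} = 917$
$U = 2072185$ ($U = 1028 + 2071157 = 2072185$)
$\left(U + q{\left(1898 \right)}\right) \left(b + 4834058\right) = \left(2072185 + 917\right) \left(-3136464 + 4834058\right) = 2073102 \cdot 1697594 = 3519285516588$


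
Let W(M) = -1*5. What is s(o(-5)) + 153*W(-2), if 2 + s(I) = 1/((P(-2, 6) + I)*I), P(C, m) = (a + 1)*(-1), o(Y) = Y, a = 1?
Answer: -26844/35 ≈ -766.97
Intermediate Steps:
W(M) = -5
P(C, m) = -2 (P(C, m) = (1 + 1)*(-1) = 2*(-1) = -2)
s(I) = -2 + 1/(I*(-2 + I)) (s(I) = -2 + 1/((-2 + I)*I) = -2 + 1/(I*(-2 + I)))
s(o(-5)) + 153*W(-2) = (1 - 2*(-5)² + 4*(-5))/((-5)*(-2 - 5)) + 153*(-5) = -⅕*(1 - 2*25 - 20)/(-7) - 765 = -⅕*(-⅐)*(1 - 50 - 20) - 765 = -⅕*(-⅐)*(-69) - 765 = -69/35 - 765 = -26844/35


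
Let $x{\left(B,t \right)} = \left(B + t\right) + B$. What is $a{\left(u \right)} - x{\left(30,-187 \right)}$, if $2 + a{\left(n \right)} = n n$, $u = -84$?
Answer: $7181$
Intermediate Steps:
$x{\left(B,t \right)} = t + 2 B$
$a{\left(n \right)} = -2 + n^{2}$ ($a{\left(n \right)} = -2 + n n = -2 + n^{2}$)
$a{\left(u \right)} - x{\left(30,-187 \right)} = \left(-2 + \left(-84\right)^{2}\right) - \left(-187 + 2 \cdot 30\right) = \left(-2 + 7056\right) - \left(-187 + 60\right) = 7054 - -127 = 7054 + 127 = 7181$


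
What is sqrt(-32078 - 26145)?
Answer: I*sqrt(58223) ≈ 241.29*I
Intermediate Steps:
sqrt(-32078 - 26145) = sqrt(-58223) = I*sqrt(58223)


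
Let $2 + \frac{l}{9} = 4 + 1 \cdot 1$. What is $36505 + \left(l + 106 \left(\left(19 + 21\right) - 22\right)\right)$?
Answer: $38440$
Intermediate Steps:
$l = 27$ ($l = -18 + 9 \left(4 + 1 \cdot 1\right) = -18 + 9 \left(4 + 1\right) = -18 + 9 \cdot 5 = -18 + 45 = 27$)
$36505 + \left(l + 106 \left(\left(19 + 21\right) - 22\right)\right) = 36505 + \left(27 + 106 \left(\left(19 + 21\right) - 22\right)\right) = 36505 + \left(27 + 106 \left(40 - 22\right)\right) = 36505 + \left(27 + 106 \cdot 18\right) = 36505 + \left(27 + 1908\right) = 36505 + 1935 = 38440$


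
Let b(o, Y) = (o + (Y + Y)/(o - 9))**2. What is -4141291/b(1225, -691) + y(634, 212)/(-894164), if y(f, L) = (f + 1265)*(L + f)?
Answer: -1129204694499136405/247548500387525242 ≈ -4.5615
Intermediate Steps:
b(o, Y) = (o + 2*Y/(-9 + o))**2 (b(o, Y) = (o + (2*Y)/(-9 + o))**2 = (o + 2*Y/(-9 + o))**2)
y(f, L) = (1265 + f)*(L + f)
-4141291/b(1225, -691) + y(634, 212)/(-894164) = -4141291*(-9 + 1225)**2/(1225**2 - 9*1225 + 2*(-691))**2 + (634**2 + 1265*212 + 1265*634 + 212*634)/(-894164) = -4141291*1478656/(1500625 - 11025 - 1382)**2 + (401956 + 268180 + 802010 + 134408)*(-1/894164) = -4141291/((1/1478656)*1488218**2) + 1606554*(-1/894164) = -4141291/((1/1478656)*2214792815524) - 803277/447082 = -4141291/553698203881/369664 - 803277/447082 = -4141291*369664/553698203881 - 803277/447082 = -1530886196224/553698203881 - 803277/447082 = -1129204694499136405/247548500387525242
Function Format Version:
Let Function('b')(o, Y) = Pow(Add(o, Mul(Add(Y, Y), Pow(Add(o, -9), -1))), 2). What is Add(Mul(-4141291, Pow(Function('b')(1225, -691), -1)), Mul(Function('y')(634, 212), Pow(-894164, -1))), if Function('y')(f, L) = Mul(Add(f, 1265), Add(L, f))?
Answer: Rational(-1129204694499136405, 247548500387525242) ≈ -4.5615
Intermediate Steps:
Function('b')(o, Y) = Pow(Add(o, Mul(2, Y, Pow(Add(-9, o), -1))), 2) (Function('b')(o, Y) = Pow(Add(o, Mul(Mul(2, Y), Pow(Add(-9, o), -1))), 2) = Pow(Add(o, Mul(2, Y, Pow(Add(-9, o), -1))), 2))
Function('y')(f, L) = Mul(Add(1265, f), Add(L, f))
Add(Mul(-4141291, Pow(Function('b')(1225, -691), -1)), Mul(Function('y')(634, 212), Pow(-894164, -1))) = Add(Mul(-4141291, Pow(Mul(Pow(Add(-9, 1225), -2), Pow(Add(Pow(1225, 2), Mul(-9, 1225), Mul(2, -691)), 2)), -1)), Mul(Add(Pow(634, 2), Mul(1265, 212), Mul(1265, 634), Mul(212, 634)), Pow(-894164, -1))) = Add(Mul(-4141291, Pow(Mul(Pow(1216, -2), Pow(Add(1500625, -11025, -1382), 2)), -1)), Mul(Add(401956, 268180, 802010, 134408), Rational(-1, 894164))) = Add(Mul(-4141291, Pow(Mul(Rational(1, 1478656), Pow(1488218, 2)), -1)), Mul(1606554, Rational(-1, 894164))) = Add(Mul(-4141291, Pow(Mul(Rational(1, 1478656), 2214792815524), -1)), Rational(-803277, 447082)) = Add(Mul(-4141291, Pow(Rational(553698203881, 369664), -1)), Rational(-803277, 447082)) = Add(Mul(-4141291, Rational(369664, 553698203881)), Rational(-803277, 447082)) = Add(Rational(-1530886196224, 553698203881), Rational(-803277, 447082)) = Rational(-1129204694499136405, 247548500387525242)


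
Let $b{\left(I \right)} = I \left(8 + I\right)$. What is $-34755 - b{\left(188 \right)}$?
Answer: $-71603$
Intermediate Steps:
$-34755 - b{\left(188 \right)} = -34755 - 188 \left(8 + 188\right) = -34755 - 188 \cdot 196 = -34755 - 36848 = -71603$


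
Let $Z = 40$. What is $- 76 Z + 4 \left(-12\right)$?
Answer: $-3088$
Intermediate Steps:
$- 76 Z + 4 \left(-12\right) = \left(-76\right) 40 + 4 \left(-12\right) = -3040 - 48 = -3088$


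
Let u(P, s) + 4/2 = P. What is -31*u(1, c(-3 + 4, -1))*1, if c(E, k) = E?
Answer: 31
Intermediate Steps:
u(P, s) = -2 + P
-31*u(1, c(-3 + 4, -1))*1 = -31*(-2 + 1)*1 = -31*(-1)*1 = 31*1 = 31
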